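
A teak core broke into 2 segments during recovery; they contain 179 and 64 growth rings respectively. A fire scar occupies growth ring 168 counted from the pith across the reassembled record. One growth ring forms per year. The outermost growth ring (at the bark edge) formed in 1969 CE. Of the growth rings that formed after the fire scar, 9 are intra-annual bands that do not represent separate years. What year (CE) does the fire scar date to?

1903 CE

Total growth rings = 179 + 64 = 243.
The fire scar sits at growth ring 168 from the pith, so 243 − 168 = 75 growth rings formed after it.
75 − 9 false = 66 true growth rings after the fire scar.
Counting back 66 years from 1969 CE places the fire scar in 1969 − 66 = 1903 CE.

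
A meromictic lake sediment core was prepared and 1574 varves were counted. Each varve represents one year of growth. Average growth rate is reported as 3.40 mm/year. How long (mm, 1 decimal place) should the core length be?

1574 years of growth are recorded.
Predicted length = 3.40 mm/year × 1574 years = 5351.6 mm.

5351.6 mm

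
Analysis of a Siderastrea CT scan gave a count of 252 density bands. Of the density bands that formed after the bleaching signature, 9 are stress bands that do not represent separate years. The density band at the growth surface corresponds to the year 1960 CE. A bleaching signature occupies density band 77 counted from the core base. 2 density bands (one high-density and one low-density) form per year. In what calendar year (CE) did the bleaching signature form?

1877 CE

The bleaching signature sits at density band 77 from the core base, so 252 − 77 = 175 density bands formed after it.
175 − 9 false = 166 true density bands after the bleaching signature.
Dividing by 2 density bands per year: 166 / 2 = 83 years.
1960 − 83 = 1877 CE.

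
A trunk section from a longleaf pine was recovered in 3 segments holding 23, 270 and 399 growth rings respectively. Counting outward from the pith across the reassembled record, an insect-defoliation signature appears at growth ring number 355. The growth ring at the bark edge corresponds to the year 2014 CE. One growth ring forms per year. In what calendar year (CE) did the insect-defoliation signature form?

Total growth rings = 23 + 270 + 399 = 692.
Between growth ring 355 and the bark edge there are 692 − 355 = 337 growth rings.
The growth ring at the bark edge is 2014 CE, so the insect-defoliation signature dates to 2014 − 337 = 1677 CE.

1677 CE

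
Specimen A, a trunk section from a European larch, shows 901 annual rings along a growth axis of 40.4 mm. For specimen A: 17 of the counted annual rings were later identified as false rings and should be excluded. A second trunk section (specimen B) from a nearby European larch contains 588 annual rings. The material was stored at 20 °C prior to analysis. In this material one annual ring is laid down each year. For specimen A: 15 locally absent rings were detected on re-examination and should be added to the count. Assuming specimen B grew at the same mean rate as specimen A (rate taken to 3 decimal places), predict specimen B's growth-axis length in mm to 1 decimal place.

26.5 mm

Specimen A: adjusted count: 901 − 17 + 15 = 899 annual rings.
A: Mean rate = 40.4 mm / 899 years ≈ 0.045 mm/yr.
Length of B = 0.045 × 588 = 26.5 mm.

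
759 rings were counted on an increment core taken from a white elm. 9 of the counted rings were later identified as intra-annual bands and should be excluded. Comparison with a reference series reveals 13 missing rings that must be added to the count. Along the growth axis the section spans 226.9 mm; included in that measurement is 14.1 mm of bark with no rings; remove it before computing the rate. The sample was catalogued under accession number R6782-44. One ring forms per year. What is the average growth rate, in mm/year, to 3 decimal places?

True ring count = 759 − 9 + 13 = 763.
Removing the 14.1 mm offcut leaves 226.9 − 14.1 = 212.8 mm.
212.8 mm over 763 years gives 212.8 / 763 ≈ 0.279 mm/year.

0.279 mm/year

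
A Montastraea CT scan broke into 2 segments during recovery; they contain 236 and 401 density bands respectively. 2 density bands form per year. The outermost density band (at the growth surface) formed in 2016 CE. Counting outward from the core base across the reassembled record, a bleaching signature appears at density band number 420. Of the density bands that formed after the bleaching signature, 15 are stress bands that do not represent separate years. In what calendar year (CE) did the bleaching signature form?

Total density bands = 236 + 401 = 637.
637 − 420 = 217 density bands lie beyond the bleaching signature toward the growth surface.
Removing the 15 false density bands leaves 217 − 15 = 202 true density bands beyond the bleaching signature.
Dividing by 2 density bands per year: 202 / 2 = 101 years.
2016 − 101 = 1915 CE.

1915 CE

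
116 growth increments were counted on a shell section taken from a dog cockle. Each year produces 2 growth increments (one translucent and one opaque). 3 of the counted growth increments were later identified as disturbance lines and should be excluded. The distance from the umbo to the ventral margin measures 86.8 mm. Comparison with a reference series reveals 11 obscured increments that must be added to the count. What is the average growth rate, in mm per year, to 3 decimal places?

After corrections the count is 116 − 3 + 11 = 124 growth increments.
With 2 growth increments per year, 124 / 2 = 62 years.
86.8 mm over 62 years gives 86.8 / 62 ≈ 1.400 mm per year.

1.400 mm per year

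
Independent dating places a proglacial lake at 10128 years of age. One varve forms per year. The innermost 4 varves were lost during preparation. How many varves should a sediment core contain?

10124 varves

One varve per year gives 10128 varves over 10128 years.
10128 − 4 missed = 10124 varves expected in the prepared section.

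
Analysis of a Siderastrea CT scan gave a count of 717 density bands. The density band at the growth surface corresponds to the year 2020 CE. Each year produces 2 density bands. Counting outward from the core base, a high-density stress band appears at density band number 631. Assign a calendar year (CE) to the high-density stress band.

Between density band 631 and the growth surface there are 717 − 631 = 86 density bands.
86 density bands at 2 per year is 86 / 2 = 43 years.
The density band at the growth surface is 2020 CE, so the high-density stress band dates to 2020 − 43 = 1977 CE.

1977 CE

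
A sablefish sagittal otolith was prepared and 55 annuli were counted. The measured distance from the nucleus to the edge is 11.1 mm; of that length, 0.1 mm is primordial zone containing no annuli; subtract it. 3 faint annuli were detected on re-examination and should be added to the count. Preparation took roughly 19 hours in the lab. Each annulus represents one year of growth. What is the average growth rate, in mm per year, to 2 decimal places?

True annulus count = 55 + 3 = 58.
Removing the 0.1 mm offcut leaves 11.1 − 0.1 = 11.0 mm.
11.0 mm over 58 years gives 11.0 / 58 ≈ 0.19 mm per year.

0.19 mm per year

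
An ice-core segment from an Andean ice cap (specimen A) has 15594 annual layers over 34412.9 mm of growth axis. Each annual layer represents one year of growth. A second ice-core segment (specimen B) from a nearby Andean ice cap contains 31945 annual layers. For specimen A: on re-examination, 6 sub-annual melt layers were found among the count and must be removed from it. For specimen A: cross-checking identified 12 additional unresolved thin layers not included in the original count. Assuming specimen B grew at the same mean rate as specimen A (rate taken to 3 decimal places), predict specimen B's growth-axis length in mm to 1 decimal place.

70470.7 mm

Specimen A: true annual layer count = 15594 − 6 + 12 = 15600.
A: Mean rate = 34412.9 mm / 15600 years ≈ 2.206 mm per year.
Length of B = 2.206 × 31945 = 70470.7 mm.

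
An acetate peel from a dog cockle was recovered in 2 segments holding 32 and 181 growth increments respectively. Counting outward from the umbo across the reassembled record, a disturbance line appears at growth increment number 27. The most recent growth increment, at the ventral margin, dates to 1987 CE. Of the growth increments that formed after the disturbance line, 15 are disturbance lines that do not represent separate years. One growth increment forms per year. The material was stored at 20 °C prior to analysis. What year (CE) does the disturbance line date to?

1816 CE

Total growth increments = 32 + 181 = 213.
213 − 27 = 186 growth increments lie beyond the disturbance line toward the ventral margin.
Excluding 15 false growth increments: 186 − 15 = 171.
1987 − 171 = 1816 CE.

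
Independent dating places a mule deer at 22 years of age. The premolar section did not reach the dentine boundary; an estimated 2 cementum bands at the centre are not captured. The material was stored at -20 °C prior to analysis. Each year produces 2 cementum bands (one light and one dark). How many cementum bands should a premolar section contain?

Expected cementum bands: 22 × 2 = 44.
Less the 2 uncaptured cementum bands: 44 − 2 = 42.

42 cementum bands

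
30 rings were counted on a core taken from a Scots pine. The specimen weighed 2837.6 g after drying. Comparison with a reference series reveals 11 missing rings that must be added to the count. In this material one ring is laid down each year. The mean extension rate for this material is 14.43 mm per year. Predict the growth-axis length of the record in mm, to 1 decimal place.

True ring count = 30 + 11 = 41.
41 years at 14.43 mm/year gives 14.43 × 41 = 591.6 mm.

591.6 mm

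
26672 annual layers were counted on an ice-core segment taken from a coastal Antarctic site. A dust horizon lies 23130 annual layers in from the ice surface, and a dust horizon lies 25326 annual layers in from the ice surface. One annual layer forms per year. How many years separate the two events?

Separation: 25326 − 23130 = 2196 annual layers.
One annual layer per year makes the interval 2196 years.

2196 years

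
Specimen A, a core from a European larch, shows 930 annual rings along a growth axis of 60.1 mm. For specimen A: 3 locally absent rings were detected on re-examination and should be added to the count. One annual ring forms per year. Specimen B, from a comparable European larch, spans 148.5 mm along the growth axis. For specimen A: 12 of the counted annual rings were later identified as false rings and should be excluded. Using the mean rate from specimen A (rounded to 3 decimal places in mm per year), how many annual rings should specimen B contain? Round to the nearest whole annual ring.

2285 annual rings

Specimen A: after corrections the count is 930 − 12 + 3 = 921 annual rings.
A: 60.1 mm over 921 years gives 60.1 / 921 ≈ 0.065 mm/yr.
B spans 148.5 / 0.065 = 2284.62 years ≈ 2285 annual rings.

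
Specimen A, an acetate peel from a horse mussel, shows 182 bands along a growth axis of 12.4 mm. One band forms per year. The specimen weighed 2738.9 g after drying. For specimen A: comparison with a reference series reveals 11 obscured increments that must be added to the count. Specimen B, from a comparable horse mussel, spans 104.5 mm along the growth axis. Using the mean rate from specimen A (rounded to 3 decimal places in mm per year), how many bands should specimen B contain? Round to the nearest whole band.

Specimen A: adjusted count: 182 + 11 = 193 bands.
A: Mean rate = 12.4 mm / 193 years ≈ 0.064 mm/yr.
B spans 104.5 / 0.064 = 1632.81 years ≈ 1633 bands.

1633 bands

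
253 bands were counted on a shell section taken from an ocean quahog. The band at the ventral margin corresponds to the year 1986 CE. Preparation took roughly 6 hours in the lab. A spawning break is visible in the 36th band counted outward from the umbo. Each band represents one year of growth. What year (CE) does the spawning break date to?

1769 CE

Between band 36 and the ventral margin there are 253 − 36 = 217 bands.
Counting back 217 years from 1986 CE places the spawning break in 1986 − 217 = 1769 CE.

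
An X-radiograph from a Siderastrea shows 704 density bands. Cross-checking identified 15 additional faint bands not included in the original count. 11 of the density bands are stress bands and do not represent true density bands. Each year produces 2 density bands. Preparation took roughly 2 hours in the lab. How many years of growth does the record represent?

354 years

After corrections the count is 704 − 11 + 15 = 708 density bands.
708 density bands at 2 per year is 708 / 2 = 354 years.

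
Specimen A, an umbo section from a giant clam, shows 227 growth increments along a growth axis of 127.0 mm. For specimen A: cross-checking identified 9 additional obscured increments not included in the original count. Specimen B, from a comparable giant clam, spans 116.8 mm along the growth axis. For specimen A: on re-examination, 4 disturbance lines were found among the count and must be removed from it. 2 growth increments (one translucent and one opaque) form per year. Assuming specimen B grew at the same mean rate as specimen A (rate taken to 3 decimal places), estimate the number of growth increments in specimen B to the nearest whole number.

213 growth increments

Specimen A: true growth increment count = 227 − 4 + 9 = 232.
Specimen A: with 2 growth increments per year, 232 / 2 = 116 years.
A: 127.0 mm over 116 years gives 127.0 / 116 ≈ 1.095 mm per year.
B spans 116.8 / 1.095 = 106.67 years; at 2 growth increments per year that is 106.67 × 2 ≈ 213 growth increments.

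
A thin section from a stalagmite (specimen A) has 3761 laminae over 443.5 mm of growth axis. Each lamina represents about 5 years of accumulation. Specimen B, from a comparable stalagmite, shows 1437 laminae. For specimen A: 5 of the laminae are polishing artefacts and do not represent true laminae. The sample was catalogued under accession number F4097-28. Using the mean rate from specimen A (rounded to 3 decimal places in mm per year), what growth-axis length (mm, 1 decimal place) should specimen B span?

172.4 mm

Specimen A: correcting the raw count gives 3761 − 5 = 3756 true laminae.
Specimen A: 3756 laminae at 5 years each span 3756 × 5 = 18780 years.
A: Extension rate ≈ 443.5 / 18780 = 0.024 mm/year.
Specimen B: 1437 laminae at 5 years each span 1437 × 5 = 7185 years. B's length ≈ 0.024 × 7185 = 172.4 mm.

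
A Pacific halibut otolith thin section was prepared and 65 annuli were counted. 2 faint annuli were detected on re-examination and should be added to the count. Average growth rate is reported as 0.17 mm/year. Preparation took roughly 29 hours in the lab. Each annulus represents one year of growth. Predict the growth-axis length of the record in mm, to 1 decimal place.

Correcting the raw count gives 65 + 2 = 67 true annuli.
67 years at 0.17 mm/year gives 0.17 × 67 = 11.4 mm.

11.4 mm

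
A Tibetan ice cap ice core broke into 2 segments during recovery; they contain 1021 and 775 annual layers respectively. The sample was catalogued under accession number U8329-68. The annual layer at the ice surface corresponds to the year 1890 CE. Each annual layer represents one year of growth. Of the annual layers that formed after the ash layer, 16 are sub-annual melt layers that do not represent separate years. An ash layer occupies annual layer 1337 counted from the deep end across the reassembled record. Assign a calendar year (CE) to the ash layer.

1447 CE

Total annual layers = 1021 + 775 = 1796.
1796 − 1337 = 459 annual layers lie beyond the ash layer toward the ice surface.
459 − 16 false = 443 true annual layers after the ash layer.
1890 − 443 = 1447 CE.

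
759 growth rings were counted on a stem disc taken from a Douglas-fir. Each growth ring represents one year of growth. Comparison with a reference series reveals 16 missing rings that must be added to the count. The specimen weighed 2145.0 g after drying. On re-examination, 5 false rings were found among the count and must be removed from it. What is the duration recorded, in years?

After corrections the count is 759 − 5 + 16 = 770 growth rings.
One growth ring per year makes the duration 770 years.

770 years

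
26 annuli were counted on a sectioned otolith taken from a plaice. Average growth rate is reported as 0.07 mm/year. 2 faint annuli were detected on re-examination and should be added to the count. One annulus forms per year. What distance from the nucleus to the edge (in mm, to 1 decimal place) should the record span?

Adjusted count: 26 + 2 = 28 annuli.
Predicted length = 0.07 mm/year × 28 years = 2.0 mm.

2.0 mm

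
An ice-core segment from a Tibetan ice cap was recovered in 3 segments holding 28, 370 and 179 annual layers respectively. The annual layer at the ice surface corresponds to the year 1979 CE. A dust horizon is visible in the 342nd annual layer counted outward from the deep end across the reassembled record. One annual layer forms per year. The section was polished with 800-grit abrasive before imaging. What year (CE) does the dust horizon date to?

1744 CE

Total annual layers = 28 + 370 + 179 = 577.
577 − 342 = 235 annual layers lie beyond the dust horizon toward the ice surface.
Counting back 235 years from 1979 CE places the dust horizon in 1979 − 235 = 1744 CE.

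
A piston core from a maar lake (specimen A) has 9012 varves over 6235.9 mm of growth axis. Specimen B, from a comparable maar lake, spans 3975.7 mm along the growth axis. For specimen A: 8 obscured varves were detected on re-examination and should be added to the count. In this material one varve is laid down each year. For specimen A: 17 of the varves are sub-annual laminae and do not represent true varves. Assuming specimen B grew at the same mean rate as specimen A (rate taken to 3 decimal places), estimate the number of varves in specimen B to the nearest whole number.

5737 varves

Specimen A: true varve count = 9012 − 17 + 8 = 9003.
A: 6235.9 mm over 9003 years gives 6235.9 / 9003 ≈ 0.693 mm/yr.
B spans 3975.7 / 0.693 = 5736.94 years ≈ 5737 varves.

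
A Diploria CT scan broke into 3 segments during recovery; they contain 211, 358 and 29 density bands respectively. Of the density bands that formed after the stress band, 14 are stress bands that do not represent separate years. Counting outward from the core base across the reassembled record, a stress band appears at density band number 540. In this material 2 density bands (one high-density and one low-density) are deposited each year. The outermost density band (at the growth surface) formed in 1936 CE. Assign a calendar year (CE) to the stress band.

1914 CE

Total density bands = 211 + 358 + 29 = 598.
The stress band sits at density band 540 from the core base, so 598 − 540 = 58 density bands formed after it.
Removing the 14 false density bands leaves 58 − 14 = 44 true density bands beyond the stress band.
44 density bands at 2 per year is 44 / 2 = 22 years.
Counting back 22 years from 1936 CE places the stress band in 1936 − 22 = 1914 CE.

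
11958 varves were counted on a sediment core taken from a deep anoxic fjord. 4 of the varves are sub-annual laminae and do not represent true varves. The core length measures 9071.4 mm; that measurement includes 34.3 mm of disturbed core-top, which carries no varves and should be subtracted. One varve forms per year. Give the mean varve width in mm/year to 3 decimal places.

After corrections the count is 11958 − 4 = 11954 varves.
Net length = 9071.4 − 34.3 = 9037.1 mm.
Mean rate = 9037.1 mm / 11954 years ≈ 0.756 mm/year.

0.756 mm/year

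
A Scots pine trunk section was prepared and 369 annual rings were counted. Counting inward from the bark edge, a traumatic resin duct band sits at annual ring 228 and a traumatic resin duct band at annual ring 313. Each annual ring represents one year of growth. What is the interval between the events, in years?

313 − 228 = 85 annual rings lie between the two events.
That is 85 years at one annual ring per year.

85 years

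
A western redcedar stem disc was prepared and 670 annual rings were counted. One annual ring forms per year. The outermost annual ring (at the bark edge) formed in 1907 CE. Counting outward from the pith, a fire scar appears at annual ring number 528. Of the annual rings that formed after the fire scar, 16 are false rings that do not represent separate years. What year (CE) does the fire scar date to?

670 − 528 = 142 annual rings lie beyond the fire scar toward the bark edge.
Excluding 16 false annual rings: 142 − 16 = 126.
The annual ring at the bark edge is 1907 CE, so the fire scar dates to 1907 − 126 = 1781 CE.

1781 CE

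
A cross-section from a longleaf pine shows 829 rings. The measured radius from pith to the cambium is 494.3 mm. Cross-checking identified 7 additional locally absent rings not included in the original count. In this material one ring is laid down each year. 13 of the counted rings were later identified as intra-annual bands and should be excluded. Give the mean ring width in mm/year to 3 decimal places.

Correcting the raw count gives 829 − 13 + 7 = 823 true rings.
Mean rate = 494.3 mm / 823 years ≈ 0.601 mm/year.

0.601 mm/year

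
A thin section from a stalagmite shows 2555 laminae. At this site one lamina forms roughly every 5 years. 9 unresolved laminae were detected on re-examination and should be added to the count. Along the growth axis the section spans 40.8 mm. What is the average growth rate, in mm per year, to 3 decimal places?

0.003 mm per year

Correcting the raw count gives 2555 + 9 = 2564 true laminae.
2564 laminae at 5 years each span 2564 × 5 = 12820 years.
Extension rate ≈ 40.8 / 12820 = 0.003 mm per year.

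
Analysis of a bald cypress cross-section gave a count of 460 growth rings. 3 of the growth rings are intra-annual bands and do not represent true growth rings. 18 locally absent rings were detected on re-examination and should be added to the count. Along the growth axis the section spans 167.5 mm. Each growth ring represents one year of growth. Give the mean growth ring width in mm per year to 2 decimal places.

0.35 mm per year

After corrections the count is 460 − 3 + 18 = 475 growth rings.
Extension rate ≈ 167.5 / 475 = 0.35 mm per year.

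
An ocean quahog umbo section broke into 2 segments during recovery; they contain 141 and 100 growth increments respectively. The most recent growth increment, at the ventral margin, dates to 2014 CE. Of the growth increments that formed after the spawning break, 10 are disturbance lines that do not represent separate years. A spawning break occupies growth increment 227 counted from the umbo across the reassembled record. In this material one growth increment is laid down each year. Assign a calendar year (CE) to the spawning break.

Total growth increments = 141 + 100 = 241.
241 − 227 = 14 growth increments lie beyond the spawning break toward the ventral margin.
Removing the 10 false growth increments leaves 14 − 10 = 4 true growth increments beyond the spawning break.
2014 − 4 = 2010 CE.

2010 CE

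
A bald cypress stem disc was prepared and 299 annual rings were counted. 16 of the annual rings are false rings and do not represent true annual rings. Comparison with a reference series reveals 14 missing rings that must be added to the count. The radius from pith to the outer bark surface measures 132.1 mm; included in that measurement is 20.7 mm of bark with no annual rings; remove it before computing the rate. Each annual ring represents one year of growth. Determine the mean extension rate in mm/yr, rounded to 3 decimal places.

0.375 mm/yr

After corrections the count is 299 − 16 + 14 = 297 annual rings.
Net length = 132.1 − 20.7 = 111.4 mm.
Mean rate = 111.4 mm / 297 years ≈ 0.375 mm/yr.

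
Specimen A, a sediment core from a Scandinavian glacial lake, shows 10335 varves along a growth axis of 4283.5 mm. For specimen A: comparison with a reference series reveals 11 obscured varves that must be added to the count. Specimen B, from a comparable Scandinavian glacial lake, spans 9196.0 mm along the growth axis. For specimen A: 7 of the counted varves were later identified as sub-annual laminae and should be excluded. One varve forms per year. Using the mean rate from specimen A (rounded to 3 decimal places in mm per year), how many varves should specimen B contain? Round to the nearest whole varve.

Specimen A: true varve count = 10335 − 7 + 11 = 10339.
A: Mean rate = 4283.5 mm / 10339 years ≈ 0.414 mm/year.
For B, 9196.0 / 0.414 = 22212.56 years ≈ 22213 varves.

22213 varves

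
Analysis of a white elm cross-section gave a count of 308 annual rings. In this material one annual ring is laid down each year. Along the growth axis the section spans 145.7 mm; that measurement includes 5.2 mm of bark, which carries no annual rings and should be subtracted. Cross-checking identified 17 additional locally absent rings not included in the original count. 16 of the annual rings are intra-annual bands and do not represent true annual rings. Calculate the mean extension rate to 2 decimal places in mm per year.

0.45 mm per year

True annual ring count = 308 − 16 + 17 = 309.
Net length = 145.7 − 5.2 = 140.5 mm.
Extension rate ≈ 140.5 / 309 = 0.45 mm per year.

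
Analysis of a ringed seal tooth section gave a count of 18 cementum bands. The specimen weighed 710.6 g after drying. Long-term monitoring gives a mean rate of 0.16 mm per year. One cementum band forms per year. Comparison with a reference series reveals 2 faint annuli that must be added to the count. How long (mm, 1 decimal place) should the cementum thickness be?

3.2 mm

Adjusted count: 18 + 2 = 20 cementum bands.
20 years at 0.16 mm/year gives 0.16 × 20 = 3.2 mm.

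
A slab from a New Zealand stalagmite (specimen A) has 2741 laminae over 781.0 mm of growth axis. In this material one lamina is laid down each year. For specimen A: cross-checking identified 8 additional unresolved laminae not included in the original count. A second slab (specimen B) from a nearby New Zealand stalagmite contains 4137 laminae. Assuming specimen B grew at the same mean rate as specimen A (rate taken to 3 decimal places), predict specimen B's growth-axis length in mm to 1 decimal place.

Specimen A: true lamina count = 2741 + 8 = 2749.
A: Extension rate ≈ 781.0 / 2749 = 0.284 mm/year.
Length of B = 0.284 × 4137 = 1174.9 mm.

1174.9 mm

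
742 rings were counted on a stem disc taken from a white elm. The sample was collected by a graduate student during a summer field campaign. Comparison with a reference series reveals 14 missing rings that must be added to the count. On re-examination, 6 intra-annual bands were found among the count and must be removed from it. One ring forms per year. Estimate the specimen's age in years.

750 yr

After corrections the count is 742 − 6 + 14 = 750 rings.
With a one-to-one ring periodicity this is 750 years.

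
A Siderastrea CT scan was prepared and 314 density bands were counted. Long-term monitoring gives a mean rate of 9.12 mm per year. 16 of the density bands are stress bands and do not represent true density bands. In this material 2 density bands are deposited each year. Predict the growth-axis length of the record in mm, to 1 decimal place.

1358.9 mm

After corrections the count is 314 − 16 = 298 density bands.
Dividing by 2 density bands per year: 298 / 2 = 149 years.
Length ≈ 9.12 × 149 = 1358.9 mm.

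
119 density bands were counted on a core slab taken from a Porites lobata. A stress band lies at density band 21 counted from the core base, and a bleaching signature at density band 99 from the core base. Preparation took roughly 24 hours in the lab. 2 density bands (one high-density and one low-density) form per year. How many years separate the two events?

39 years

The two markers are separated by 99 − 21 = 78 density bands.
With 2 density bands per year, 78 / 2 = 39 years.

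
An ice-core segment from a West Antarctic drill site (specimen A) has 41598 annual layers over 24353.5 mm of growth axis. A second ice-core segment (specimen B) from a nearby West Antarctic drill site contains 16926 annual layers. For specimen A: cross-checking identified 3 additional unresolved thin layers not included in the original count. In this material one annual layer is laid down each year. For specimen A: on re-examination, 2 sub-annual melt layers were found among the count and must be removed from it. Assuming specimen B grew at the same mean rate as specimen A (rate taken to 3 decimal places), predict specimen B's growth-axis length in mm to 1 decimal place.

Specimen A: after corrections the count is 41598 − 2 + 3 = 41599 annual layers.
A: 24353.5 mm over 41599 years gives 24353.5 / 41599 ≈ 0.585 mm per year.
For B, 0.585 mm/year × 16926 years = 9901.7 mm.

9901.7 mm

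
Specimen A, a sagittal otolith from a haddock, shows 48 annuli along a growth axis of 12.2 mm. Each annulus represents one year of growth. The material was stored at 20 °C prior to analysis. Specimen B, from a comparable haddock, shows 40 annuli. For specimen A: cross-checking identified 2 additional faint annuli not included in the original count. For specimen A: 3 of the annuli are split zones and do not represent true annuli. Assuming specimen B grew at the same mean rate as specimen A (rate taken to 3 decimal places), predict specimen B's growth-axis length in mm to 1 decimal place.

10.4 mm

Specimen A: after corrections the count is 48 − 3 + 2 = 47 annuli.
A: 12.2 mm over 47 years gives 12.2 / 47 ≈ 0.260 mm per year.
For B, 0.260 mm/year × 40 years = 10.4 mm.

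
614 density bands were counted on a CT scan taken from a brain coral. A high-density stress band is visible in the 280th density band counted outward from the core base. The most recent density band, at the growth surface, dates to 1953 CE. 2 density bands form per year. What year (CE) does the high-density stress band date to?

614 − 280 = 334 density bands lie beyond the high-density stress band toward the growth surface.
Dividing by 2 density bands per year: 334 / 2 = 167 years.
Counting back 167 years from 1953 CE places the high-density stress band in 1953 − 167 = 1786 CE.

1786 CE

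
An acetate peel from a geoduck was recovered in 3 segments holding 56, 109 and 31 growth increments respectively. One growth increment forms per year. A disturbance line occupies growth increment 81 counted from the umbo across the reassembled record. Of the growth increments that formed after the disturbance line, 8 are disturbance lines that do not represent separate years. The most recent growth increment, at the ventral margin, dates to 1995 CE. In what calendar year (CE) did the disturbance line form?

1888 CE

Total growth increments = 56 + 109 + 31 = 196.
Between growth increment 81 and the ventral margin there are 196 − 81 = 115 growth increments.
Excluding 8 false growth increments: 115 − 8 = 107.
1995 − 107 = 1888 CE.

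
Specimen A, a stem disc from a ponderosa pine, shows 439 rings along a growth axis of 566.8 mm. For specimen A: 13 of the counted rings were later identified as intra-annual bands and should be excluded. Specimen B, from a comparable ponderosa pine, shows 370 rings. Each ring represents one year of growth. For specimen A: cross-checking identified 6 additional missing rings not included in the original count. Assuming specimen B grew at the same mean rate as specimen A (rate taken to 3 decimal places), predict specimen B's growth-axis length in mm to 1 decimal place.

485.4 mm

Specimen A: true ring count = 439 − 13 + 6 = 432.
A: Mean rate = 566.8 mm / 432 years ≈ 1.312 mm/year.
B's length ≈ 1.312 × 370 = 485.4 mm.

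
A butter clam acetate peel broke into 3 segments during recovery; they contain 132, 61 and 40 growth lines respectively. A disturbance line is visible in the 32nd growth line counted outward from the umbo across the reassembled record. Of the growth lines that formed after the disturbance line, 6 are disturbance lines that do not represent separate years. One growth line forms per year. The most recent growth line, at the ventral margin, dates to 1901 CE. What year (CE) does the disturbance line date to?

1706 CE

Total growth lines = 132 + 61 + 40 = 233.
The disturbance line sits at growth line 32 from the umbo, so 233 − 32 = 201 growth lines formed after it.
Removing the 6 false growth lines leaves 201 − 6 = 195 true growth lines beyond the disturbance line.
The growth line at the ventral margin is 1901 CE, so the disturbance line dates to 1901 − 195 = 1706 CE.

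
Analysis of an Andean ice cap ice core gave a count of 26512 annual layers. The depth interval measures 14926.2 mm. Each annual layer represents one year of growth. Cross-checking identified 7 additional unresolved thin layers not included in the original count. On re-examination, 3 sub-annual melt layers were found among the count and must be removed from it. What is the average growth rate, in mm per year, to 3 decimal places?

Correcting the raw count gives 26512 − 3 + 7 = 26516 true annual layers.
14926.2 mm over 26516 years gives 14926.2 / 26516 ≈ 0.563 mm per year.

0.563 mm per year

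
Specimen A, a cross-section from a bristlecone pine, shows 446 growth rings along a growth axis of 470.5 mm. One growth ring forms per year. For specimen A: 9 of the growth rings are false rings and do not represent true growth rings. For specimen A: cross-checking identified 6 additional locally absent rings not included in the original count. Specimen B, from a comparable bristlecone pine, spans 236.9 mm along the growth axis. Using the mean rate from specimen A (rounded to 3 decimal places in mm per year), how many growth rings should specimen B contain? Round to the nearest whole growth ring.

223 growth rings

Specimen A: after corrections the count is 446 − 9 + 6 = 443 growth rings.
A: Extension rate ≈ 470.5 / 443 = 1.062 mm/year.
For B, 236.9 / 1.062 = 223.07 years ≈ 223 growth rings.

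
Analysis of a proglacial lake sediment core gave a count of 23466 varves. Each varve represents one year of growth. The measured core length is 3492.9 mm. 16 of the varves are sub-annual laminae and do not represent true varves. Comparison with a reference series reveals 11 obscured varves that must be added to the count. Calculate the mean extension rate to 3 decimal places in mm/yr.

0.149 mm/yr

Adjusted count: 23466 − 16 + 11 = 23461 varves.
3492.9 mm over 23461 years gives 3492.9 / 23461 ≈ 0.149 mm/yr.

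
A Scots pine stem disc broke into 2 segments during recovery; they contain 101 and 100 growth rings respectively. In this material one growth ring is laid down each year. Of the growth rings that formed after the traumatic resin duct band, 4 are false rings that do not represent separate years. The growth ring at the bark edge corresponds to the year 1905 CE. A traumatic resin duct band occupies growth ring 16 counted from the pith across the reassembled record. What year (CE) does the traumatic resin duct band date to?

Total growth rings = 101 + 100 = 201.
201 − 16 = 185 growth rings lie beyond the traumatic resin duct band toward the bark edge.
Removing the 4 false growth rings leaves 185 − 4 = 181 true growth rings beyond the traumatic resin duct band.
Counting back 181 years from 1905 CE places the traumatic resin duct band in 1905 − 181 = 1724 CE.

1724 CE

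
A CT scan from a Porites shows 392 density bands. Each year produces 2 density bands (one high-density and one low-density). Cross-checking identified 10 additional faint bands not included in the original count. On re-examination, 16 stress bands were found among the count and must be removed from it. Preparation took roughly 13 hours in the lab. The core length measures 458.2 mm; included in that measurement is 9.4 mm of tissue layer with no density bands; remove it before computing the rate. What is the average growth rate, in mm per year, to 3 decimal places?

2.325 mm per year

Adjusted count: 392 − 16 + 10 = 386 density bands.
With 2 density bands per year, 386 / 2 = 193 years.
The growth record spans 458.2 − 9.4 = 448.8 mm.
Mean rate = 448.8 mm / 193 years ≈ 2.325 mm per year.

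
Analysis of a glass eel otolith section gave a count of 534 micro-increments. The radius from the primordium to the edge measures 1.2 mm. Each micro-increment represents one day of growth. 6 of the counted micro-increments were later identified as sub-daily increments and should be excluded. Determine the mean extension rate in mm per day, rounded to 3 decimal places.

After corrections the count is 534 − 6 = 528 micro-increments.
1.2 mm over 528 days gives 1.2 / 528 ≈ 0.002 mm per day.

0.002 mm per day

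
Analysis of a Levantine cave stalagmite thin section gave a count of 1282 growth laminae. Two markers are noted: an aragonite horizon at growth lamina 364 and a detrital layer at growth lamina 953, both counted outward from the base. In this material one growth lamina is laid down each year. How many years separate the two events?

589 years

Separation: 953 − 364 = 589 growth laminae.
One growth lamina per year makes the interval 589 years.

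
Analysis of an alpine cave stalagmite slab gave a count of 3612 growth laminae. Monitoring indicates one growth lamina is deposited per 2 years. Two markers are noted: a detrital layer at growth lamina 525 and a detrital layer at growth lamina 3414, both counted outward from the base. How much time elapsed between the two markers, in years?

3414 − 525 = 2889 growth laminae lie between the two events.
At 2 years per growth lamina, 2889 × 2 = 5778 years.

5778 yr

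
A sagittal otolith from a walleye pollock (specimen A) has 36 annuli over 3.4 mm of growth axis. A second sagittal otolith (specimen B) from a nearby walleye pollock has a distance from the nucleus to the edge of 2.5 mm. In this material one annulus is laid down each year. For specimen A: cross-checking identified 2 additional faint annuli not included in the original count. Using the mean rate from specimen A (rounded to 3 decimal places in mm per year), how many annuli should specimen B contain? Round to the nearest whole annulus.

Specimen A: after corrections the count is 36 + 2 = 38 annuli.
A: Mean rate = 3.4 mm / 38 years ≈ 0.089 mm per year.
Specimen B: 2.5 mm / 0.089 mm per year = 28.09 years ≈ 28 annuli.

28 annuli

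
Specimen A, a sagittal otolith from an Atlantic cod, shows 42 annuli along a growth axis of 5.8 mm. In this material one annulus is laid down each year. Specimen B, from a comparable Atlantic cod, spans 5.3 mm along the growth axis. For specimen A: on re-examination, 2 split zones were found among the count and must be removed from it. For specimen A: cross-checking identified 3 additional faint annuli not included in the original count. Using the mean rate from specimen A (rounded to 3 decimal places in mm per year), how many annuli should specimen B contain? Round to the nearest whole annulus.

Specimen A: after corrections the count is 42 − 2 + 3 = 43 annuli.
A: 5.8 mm over 43 years gives 5.8 / 43 ≈ 0.135 mm per year.
B spans 5.3 / 0.135 = 39.26 years ≈ 39 annuli.

39 annuli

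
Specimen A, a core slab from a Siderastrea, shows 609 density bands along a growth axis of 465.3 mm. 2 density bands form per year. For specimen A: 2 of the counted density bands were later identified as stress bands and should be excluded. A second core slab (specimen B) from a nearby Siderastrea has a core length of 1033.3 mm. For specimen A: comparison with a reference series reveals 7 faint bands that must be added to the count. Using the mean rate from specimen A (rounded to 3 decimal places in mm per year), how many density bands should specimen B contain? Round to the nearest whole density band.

1363 density bands

Specimen A: adjusted count: 609 − 2 + 7 = 614 density bands.
Specimen A: with 2 density bands per year, 614 / 2 = 307 years.
A: Mean rate = 465.3 mm / 307 years ≈ 1.516 mm per year.
Specimen B: 1033.3 mm / 1.516 mm per year = 681.60 years; at 2 density bands per year that is 681.60 × 2 ≈ 1363 density bands.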